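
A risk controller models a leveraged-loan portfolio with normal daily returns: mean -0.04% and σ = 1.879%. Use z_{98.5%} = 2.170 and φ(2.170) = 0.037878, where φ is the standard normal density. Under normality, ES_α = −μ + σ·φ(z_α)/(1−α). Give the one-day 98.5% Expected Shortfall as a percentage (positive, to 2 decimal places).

Tail multiplier: φ(z)/(1−α) = 0.037878 / 0.015 = 2.525.
ES = −(-0.04%) + 1.879% × 2.525 = 4.784%.

4.78%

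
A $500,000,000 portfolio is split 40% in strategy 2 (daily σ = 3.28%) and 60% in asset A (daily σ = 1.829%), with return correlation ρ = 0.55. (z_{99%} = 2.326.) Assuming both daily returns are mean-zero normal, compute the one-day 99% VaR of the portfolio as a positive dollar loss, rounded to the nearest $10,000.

σ_p² = 0.4²·3.28² + 0.6²·1.829² + 2·0.55·0.4·0.6·3.28·1.829 = 4.5094 (%²).
σ_p = √4.5094 = 2.124%.
VaR = 2.326 × 2.124% = 4.940%; on $500,000,000 that is $24,700,000.

$24,700,000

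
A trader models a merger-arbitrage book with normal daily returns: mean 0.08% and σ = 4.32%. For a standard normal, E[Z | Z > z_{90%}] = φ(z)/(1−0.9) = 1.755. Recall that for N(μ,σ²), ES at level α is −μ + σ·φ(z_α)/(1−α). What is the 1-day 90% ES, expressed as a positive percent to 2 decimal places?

ES = −(0.08%) + 4.32% × 1.755 = 7.502%.

7.50%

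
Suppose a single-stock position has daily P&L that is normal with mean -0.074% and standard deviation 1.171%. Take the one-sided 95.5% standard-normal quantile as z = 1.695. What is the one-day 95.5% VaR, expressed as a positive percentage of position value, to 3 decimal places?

VaR = −μ + z·σ = −(-0.074%) + 1.695 × 1.171% = 2.059%.

2.059%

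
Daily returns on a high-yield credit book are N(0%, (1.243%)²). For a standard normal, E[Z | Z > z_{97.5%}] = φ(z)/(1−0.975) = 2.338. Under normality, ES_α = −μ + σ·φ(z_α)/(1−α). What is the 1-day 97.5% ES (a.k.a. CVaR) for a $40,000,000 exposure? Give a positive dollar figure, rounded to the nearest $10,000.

$1,160,000

ES = 1.243% × 2.338 = 2.906%.
On $40,000,000: 0.02906 × $40,000,000 = $1,162,400.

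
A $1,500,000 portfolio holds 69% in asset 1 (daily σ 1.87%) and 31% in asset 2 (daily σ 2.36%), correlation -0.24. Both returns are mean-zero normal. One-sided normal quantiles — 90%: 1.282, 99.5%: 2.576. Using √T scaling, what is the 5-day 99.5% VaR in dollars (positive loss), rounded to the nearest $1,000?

$114,000

σ_p = √(0.69²·1.87² + 0.31²·2.36² + 2·-0.24·0.69·0.31·1.87·2.36) = 1.322%.
σ_{5d} = 1.322% × √5 = 2.956%.
VaR = 2.576 × 2.956% = 7.615%; on $1,500,000 that is $114,225.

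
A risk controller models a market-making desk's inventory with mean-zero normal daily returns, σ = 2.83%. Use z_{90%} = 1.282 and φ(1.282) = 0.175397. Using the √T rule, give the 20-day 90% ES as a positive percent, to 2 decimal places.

σ_{20d} = 2.83% × √20 = 12.656%.
ES multiplier = φ(z)/(1−α) = 0.175397/0.1 = 1.754.
ES = 12.656% × 1.754 = 22.199%.

22.20%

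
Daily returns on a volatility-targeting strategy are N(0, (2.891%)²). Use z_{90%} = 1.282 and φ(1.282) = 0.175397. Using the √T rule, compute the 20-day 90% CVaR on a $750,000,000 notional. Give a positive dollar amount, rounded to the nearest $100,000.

σ_{20d} = 2.891% × √20 = 12.929%.
ES multiplier = φ(z)/(1−α) = 0.175397/0.1 = 1.754.
ES = 12.929% × 1.754 = 22.677%; on $750,000,000: $170,077,500.

$170,100,000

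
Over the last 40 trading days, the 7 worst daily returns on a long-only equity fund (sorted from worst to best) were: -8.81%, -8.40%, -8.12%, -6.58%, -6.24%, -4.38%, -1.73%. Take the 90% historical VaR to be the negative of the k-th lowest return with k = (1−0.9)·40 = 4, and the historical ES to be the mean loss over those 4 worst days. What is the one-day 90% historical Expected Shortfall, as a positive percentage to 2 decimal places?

The 4 worst returns sum to -31.91%.
ES = −(-31.91%) / 4 = 7.9775% ≈ 7.98%.

7.98%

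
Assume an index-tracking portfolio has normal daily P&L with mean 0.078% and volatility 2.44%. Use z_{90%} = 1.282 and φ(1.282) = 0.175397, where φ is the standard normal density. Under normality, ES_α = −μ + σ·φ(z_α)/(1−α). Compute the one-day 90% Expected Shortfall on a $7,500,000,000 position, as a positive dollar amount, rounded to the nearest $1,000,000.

$315,000,000

Tail multiplier: φ(z)/(1−α) = 0.175397 / 0.1 = 1.754.
ES = −(0.078%) + 2.44% × 1.754 = 4.202%.
On $7,500,000,000: 0.04202 × $7,500,000,000 = $315,150,000.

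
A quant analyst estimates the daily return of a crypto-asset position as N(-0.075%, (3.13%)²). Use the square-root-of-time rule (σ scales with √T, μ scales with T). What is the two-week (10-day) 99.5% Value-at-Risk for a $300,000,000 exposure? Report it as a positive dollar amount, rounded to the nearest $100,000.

$78,700,000

At 99.5%, z = 2.576.
σ_{10d} = 3.13% × √10 = 9.898%; μ_{10d} = 10 × -0.075% = -0.750%.
VaR = −(-0.750%) + 2.576 × 9.898% = 26.247%.
On $300,000,000: 0.26247 × $300,000,000 = $78,741,000.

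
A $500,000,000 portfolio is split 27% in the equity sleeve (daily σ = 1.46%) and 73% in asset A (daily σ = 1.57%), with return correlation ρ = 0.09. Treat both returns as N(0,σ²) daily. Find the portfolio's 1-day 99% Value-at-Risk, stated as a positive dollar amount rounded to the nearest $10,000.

σ_p² = 0.27²·1.46² + 0.73²·1.57² + 2·0.09·0.27·0.73·1.46·1.57 = 1.5503 (%²).
σ_p = √1.5503 = 1.245%.
At 99%, z = 2.326.
VaR = 2.326 × 1.245% = 2.896%; on $500,000,000 that is $14,480,000.

$14,480,000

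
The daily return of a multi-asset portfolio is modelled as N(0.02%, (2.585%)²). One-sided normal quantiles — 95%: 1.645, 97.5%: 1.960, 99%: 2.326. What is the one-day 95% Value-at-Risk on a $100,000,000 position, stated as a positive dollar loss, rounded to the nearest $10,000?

VaR = −μ + z·σ = −(0.02%) + 1.645 × 2.585% = 4.232%.
On $100,000,000: 0.04232 × $100,000,000 = $4,232,000.

$4,230,000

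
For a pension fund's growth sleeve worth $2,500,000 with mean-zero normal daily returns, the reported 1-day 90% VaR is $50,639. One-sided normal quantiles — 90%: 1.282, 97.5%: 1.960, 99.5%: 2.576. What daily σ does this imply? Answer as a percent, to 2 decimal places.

1.58%

VaR as a fraction: $50,639 / $2,500,000 = 2.026%.
σ = VaR / z = 2.026% / 1.282 = 1.580%.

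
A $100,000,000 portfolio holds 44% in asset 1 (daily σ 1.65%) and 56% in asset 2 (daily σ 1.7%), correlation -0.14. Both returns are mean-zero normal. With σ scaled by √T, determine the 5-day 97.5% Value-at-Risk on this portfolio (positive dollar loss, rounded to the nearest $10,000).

$4,880,000

σ_p = √(0.44²·1.65² + 0.56²·1.7² + 2·-0.14·0.44·0.56·1.65·1.7) = 1.113%.
σ_{5d} = 1.113% × √5 = 2.489%.
z(97.5%) = 1.960.
VaR = 1.960 × 2.489% = 4.878%; on $100,000,000 that is $4,878,000.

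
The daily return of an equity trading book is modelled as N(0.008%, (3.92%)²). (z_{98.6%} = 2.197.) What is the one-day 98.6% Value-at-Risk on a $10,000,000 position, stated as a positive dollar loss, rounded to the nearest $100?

VaR = −μ + z·σ = −(0.008%) + 2.197 × 3.92% = 8.604%.
On $10,000,000: 0.08604 × $10,000,000 = $860,400.

$860,400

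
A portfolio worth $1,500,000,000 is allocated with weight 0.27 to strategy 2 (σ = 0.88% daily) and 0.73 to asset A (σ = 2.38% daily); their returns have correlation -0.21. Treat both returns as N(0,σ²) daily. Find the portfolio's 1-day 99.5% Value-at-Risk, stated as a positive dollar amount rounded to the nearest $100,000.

σ_p² = 0.27²·0.88² + 0.73²·2.38² + 2·-0.21·0.27·0.73·0.88·2.38 = 2.9016 (%²).
σ_p = √2.9016 = 1.703%.
At 99.5%, z = 2.576.
VaR = 2.576 × 1.703% = 4.387%; on $1,500,000,000 that is $65,805,000.

$65,800,000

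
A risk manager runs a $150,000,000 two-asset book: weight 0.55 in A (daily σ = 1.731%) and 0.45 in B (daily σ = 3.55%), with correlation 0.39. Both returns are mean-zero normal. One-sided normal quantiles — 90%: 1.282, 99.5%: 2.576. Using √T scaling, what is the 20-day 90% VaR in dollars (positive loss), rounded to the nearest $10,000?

$18,530,000

σ_p = √(0.55²·1.731² + 0.45²·3.55² + 2·0.39·0.55·0.45·1.731·3.55) = 2.155%.
σ_{20d} = 2.155% × √20 = 9.637%.
VaR = 1.282 × 9.637% = 12.355%; on $150,000,000 that is $18,532,500.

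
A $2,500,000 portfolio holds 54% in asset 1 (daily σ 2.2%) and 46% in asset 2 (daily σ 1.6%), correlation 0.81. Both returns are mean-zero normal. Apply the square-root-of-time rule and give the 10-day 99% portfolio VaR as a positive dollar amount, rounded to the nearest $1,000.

σ_p = √(0.54²·2.2² + 0.46²·1.6² + 2·0.81·0.54·0.46·2.2·1.6) = 1.836%.
σ_{10d} = 1.836% × √10 = 5.806%.
z(99%) = 2.326.
VaR = 2.326 × 5.806% = 13.505%; on $2,500,000 that is $337,625.

$338,000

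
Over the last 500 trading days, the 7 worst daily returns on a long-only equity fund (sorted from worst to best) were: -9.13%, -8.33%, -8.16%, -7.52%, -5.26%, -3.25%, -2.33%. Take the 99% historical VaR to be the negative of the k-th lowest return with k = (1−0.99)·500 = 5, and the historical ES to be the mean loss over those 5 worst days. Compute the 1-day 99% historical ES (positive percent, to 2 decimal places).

The 5 worst returns sum to -38.40%.
ES = −(-38.40%) / 5 = 7.68%.

7.68%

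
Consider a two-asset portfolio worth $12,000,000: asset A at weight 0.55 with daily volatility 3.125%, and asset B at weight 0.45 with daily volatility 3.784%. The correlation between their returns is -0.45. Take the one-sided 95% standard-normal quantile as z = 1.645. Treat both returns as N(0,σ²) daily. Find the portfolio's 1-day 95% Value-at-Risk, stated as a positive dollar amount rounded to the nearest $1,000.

σ_p² = 0.55²·3.125² + 0.45²·3.784² + 2·-0.45·0.55·0.45·3.125·3.784 = 3.2196 (%²).
σ_p = √3.2196 = 1.794%.
VaR = 1.645 × 1.794% = 2.951%; on $12,000,000 that is $354,120.

$354,000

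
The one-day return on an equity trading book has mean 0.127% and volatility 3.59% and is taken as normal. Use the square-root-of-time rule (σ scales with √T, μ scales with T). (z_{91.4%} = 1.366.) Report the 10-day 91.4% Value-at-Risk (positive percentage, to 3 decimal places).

σ_{10d} = 3.59% × √10 = 11.353%; μ_{10d} = 10 × 0.127% = 1.270%.
VaR = −(1.270%) + 1.366 × 11.353% = 14.238%.

14.238%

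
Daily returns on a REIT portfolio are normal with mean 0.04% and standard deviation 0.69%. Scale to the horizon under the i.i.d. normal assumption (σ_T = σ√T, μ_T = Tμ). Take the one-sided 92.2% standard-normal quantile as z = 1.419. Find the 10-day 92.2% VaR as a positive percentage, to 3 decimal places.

σ_{10d} = 0.69% × √10 = 2.182%; μ_{10d} = 10 × 0.04% = 0.400%.
VaR = −(0.400%) + 1.419 × 2.182% = 2.696%.

2.696%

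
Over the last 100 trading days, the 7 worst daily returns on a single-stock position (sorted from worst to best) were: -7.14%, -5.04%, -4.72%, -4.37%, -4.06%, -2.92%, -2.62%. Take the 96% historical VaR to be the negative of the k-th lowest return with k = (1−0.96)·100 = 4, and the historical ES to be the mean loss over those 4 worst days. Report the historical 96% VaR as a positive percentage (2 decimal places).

4.37%

k = 4; the 4th lowest return is -4.37%, so VaR = 4.37%.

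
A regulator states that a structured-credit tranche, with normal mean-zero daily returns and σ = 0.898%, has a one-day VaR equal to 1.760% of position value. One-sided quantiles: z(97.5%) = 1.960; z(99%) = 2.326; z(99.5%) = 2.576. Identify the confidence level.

97.5%

Implied z = VaR/σ = 1.760 / 0.898 = 1.960.
This matches z(97.5%) = 1.960.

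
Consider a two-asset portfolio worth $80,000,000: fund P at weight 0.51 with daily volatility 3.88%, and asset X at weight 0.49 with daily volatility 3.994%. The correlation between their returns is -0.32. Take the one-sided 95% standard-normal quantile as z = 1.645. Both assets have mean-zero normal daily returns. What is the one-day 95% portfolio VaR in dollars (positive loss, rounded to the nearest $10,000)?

$3,020,000

σ_p² = 0.51²·3.88² + 0.49²·3.994² + 2·-0.32·0.51·0.49·3.88·3.994 = 5.2672 (%²).
σ_p = √5.2672 = 2.295%.
VaR = 1.645 × 2.295% = 3.775%; on $80,000,000 that is $3,020,000.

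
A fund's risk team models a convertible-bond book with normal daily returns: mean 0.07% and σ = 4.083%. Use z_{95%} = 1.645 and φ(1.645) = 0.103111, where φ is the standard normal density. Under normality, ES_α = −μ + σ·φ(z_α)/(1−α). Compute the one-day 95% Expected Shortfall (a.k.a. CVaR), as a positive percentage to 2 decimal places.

8.35%

Tail multiplier: φ(z)/(1−α) = 0.103111 / 0.05 = 2.062.
ES = −(0.07%) + 4.083% × 2.062 = 8.349%.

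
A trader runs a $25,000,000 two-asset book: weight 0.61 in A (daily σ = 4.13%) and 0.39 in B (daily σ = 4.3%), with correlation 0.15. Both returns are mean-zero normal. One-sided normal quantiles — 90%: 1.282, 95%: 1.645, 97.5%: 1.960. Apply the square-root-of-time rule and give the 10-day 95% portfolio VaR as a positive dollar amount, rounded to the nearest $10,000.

$4,200,000

σ_p = √(0.61²·4.13² + 0.39²·4.3² + 2·0.15·0.61·0.39·4.13·4.3) = 3.229%.
σ_{10d} = 3.229% × √10 = 10.211%.
VaR = 1.645 × 10.211% = 16.797%; on $25,000,000 that is $4,199,250.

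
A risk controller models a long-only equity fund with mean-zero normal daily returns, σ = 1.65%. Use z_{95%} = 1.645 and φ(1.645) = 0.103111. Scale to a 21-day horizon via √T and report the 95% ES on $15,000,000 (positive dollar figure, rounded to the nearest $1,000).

$2,339,000

σ_{21d} = 1.65% × √21 = 7.561%.
ES multiplier = φ(z)/(1−α) = 0.103111/0.05 = 2.062.
ES = 7.561% × 2.062 = 15.591%; on $15,000,000: $2,338,650.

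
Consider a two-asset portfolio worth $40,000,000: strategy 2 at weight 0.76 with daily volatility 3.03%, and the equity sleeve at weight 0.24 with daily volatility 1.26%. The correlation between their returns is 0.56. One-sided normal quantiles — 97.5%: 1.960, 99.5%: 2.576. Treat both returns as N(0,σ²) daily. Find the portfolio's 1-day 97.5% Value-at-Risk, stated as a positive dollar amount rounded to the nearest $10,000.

$1,950,000

σ_p² = 0.76²·3.03² + 0.24²·1.26² + 2·0.56·0.76·0.24·3.03·1.26 = 6.1743 (%²).
σ_p = √6.1743 = 2.485%.
VaR = 1.960 × 2.485% = 4.871%; on $40,000,000 that is $1,948,400.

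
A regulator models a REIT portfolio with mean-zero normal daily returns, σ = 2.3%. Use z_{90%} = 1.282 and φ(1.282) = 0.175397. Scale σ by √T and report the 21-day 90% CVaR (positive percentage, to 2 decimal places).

σ_{21d} = 2.3% × √21 = 10.540%.
ES multiplier = φ(z)/(1−α) = 0.175397/0.1 = 1.754.
ES = 10.540% × 1.754 = 18.487%.

18.49%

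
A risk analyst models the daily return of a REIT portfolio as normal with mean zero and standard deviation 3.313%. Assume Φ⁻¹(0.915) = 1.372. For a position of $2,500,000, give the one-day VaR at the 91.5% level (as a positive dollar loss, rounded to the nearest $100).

VaR = z·σ = 1.372 × 3.313% = 4.545%.
On $2,500,000: 0.04545 × $2,500,000 = $113,625.

$113,600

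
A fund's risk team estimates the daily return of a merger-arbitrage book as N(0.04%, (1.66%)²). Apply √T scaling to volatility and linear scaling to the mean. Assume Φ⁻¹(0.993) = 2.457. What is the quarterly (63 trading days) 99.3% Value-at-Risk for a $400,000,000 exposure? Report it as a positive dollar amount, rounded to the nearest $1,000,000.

σ_{63d} = 1.66% × √63 = 13.176%; μ_{63d} = 63 × 0.04% = 2.520%.
VaR = −(2.520%) + 2.457 × 13.176% = 29.853%.
On $400,000,000: 0.29853 × $400,000,000 = $119,412,000.

$119,000,000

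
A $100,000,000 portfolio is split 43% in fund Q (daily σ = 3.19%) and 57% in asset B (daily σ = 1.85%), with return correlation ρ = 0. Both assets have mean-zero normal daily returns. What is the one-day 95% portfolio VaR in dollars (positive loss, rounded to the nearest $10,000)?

σ_p² = 0.43²·3.19² + 0.57²·1.85² + 2·0·0.43·0.57·3.19·1.85 = 2.9935 (%²).
σ_p = √2.9935 = 1.730%.
At 95%, z = 1.645.
VaR = 1.645 × 1.730% = 2.846%; on $100,000,000 that is $2,846,000.

$2,850,000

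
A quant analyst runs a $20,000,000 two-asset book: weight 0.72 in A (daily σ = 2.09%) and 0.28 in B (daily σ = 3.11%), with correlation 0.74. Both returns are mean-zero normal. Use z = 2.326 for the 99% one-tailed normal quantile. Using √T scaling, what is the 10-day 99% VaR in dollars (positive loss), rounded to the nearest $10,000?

σ_p = √(0.72²·2.09² + 0.28²·3.11² + 2·0.74·0.72·0.28·2.09·3.11) = 2.228%.
σ_{10d} = 2.228% × √10 = 7.046%.
VaR = 2.326 × 7.046% = 16.389%; on $20,000,000 that is $3,277,800.

$3,280,000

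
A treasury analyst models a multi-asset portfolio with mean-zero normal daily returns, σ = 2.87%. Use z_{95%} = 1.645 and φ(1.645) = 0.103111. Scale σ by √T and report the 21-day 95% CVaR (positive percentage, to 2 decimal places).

σ_{21d} = 2.87% × √21 = 13.152%.
ES multiplier = φ(z)/(1−α) = 0.103111/0.05 = 2.062.
ES = 13.152% × 2.062 = 27.119%.

27.12%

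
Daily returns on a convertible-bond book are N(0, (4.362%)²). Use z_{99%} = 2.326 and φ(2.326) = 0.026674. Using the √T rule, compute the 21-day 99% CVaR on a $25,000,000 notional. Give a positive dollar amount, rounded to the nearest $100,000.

σ_{21d} = 4.362% × √21 = 19.989%.
ES multiplier = φ(z)/(1−α) = 0.026674/0.01 = 2.667.
ES = 19.989% × 2.667 = 53.311%; on $25,000,000: $13,327,750.

$13,300,000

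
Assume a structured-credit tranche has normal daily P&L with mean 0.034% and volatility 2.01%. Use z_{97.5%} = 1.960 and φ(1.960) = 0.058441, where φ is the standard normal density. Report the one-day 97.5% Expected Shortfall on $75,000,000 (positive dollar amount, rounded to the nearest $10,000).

Tail multiplier: φ(z)/(1−α) = 0.058441 / 0.025 = 2.338.
ES = −(0.034%) + 2.01% × 2.338 = 4.665%.
On $75,000,000: 0.04665 × $75,000,000 = $3,498,750.

$3,500,000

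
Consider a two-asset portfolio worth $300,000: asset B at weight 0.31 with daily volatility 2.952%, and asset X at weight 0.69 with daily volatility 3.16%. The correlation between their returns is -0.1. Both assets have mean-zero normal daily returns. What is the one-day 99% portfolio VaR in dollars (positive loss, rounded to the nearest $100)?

$15,900

σ_p² = 0.31²·2.952² + 0.69²·3.16² + 2·-0.1·0.31·0.69·2.952·3.16 = 5.1925 (%²).
σ_p = √5.1925 = 2.279%.
At 99%, z = 2.326.
VaR = 2.326 × 2.279% = 5.301%; on $300,000 that is $15,903.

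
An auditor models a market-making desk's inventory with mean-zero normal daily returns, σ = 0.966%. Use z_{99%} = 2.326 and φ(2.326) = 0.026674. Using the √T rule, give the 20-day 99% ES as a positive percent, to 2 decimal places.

11.52%

σ_{20d} = 0.966% × √20 = 4.320%.
ES multiplier = φ(z)/(1−α) = 0.026674/0.01 = 2.667.
ES = 4.320% × 2.667 = 11.521%.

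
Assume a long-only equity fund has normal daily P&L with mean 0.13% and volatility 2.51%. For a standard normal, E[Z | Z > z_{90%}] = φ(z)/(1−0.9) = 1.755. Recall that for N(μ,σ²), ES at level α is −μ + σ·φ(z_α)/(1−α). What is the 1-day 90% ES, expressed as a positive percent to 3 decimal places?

4.275%

ES = −(0.13%) + 2.51% × 1.755 = 4.275%.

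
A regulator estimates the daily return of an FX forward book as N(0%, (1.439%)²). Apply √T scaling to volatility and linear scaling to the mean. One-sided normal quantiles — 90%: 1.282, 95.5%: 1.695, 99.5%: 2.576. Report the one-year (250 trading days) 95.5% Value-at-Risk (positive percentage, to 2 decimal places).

38.57%

σ_{250d} = 1.439% × √250 = 22.753%.
VaR = 1.695 × 22.753% = 38.566%.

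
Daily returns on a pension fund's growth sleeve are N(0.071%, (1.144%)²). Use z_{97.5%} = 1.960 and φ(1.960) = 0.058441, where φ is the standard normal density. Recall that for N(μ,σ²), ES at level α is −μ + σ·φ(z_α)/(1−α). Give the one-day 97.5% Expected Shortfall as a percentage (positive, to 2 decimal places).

Tail multiplier: φ(z)/(1−α) = 0.058441 / 0.025 = 2.338.
ES = −(0.071%) + 1.144% × 2.338 = 2.604%.

2.60%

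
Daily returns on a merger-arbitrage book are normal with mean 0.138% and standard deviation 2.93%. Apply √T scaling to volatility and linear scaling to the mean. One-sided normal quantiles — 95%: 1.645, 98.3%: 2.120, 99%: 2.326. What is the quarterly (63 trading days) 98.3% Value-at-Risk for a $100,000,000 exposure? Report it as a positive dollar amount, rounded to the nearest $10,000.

$40,610,000

σ_{63d} = 2.93% × √63 = 23.256%; μ_{63d} = 63 × 0.138% = 8.694%.
VaR = −(8.694%) + 2.120 × 23.256% = 40.609%.
On $100,000,000: 0.40609 × $100,000,000 = $40,609,000.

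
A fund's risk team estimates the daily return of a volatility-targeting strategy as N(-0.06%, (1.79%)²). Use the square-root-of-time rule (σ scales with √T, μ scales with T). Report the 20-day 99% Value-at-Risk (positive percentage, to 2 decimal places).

At 99%, z = 2.326.
σ_{20d} = 1.79% × √20 = 8.005%; μ_{20d} = 20 × -0.06% = -1.200%.
VaR = −(-1.200%) + 2.326 × 8.005% = 19.820%.

19.82%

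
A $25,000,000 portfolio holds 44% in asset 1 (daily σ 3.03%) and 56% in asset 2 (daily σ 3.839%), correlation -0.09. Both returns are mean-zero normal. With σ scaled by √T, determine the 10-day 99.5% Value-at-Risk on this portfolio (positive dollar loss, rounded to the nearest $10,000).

$4,940,000

σ_p = √(0.44²·3.03² + 0.56²·3.839² + 2·-0.09·0.44·0.56·3.03·3.839) = 2.426%.
σ_{10d} = 2.426% × √10 = 7.672%.
z(99.5%) = 2.576.
VaR = 2.576 × 7.672% = 19.763%; on $25,000,000 that is $4,940,750.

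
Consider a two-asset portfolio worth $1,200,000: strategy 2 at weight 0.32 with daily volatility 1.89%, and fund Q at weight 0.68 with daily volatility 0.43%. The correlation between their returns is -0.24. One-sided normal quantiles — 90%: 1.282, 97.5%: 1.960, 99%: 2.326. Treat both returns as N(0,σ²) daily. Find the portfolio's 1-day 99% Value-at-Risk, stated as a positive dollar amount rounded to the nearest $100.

σ_p² = 0.32²·1.89² + 0.68²·0.43² + 2·-0.24·0.32·0.68·1.89·0.43 = 0.3664 (%²).
σ_p = √0.3664 = 0.605%.
VaR = 2.326 × 0.605% = 1.407%; on $1,200,000 that is $16,884.

$16,900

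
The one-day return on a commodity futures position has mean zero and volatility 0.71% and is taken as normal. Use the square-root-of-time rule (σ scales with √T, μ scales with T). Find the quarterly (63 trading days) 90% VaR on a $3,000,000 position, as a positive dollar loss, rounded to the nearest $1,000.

$217,000

At 90%, z = 1.282.
σ_{63d} = 0.71% × √63 = 5.635%.
VaR = 1.282 × 5.635% = 7.224%.
On $3,000,000: 0.07224 × $3,000,000 = $216,720.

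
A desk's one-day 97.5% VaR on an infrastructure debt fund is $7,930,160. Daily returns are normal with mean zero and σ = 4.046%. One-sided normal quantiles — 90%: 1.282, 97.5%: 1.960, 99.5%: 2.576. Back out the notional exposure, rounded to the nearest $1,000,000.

VaR as a fraction of value: z·σ = 1.960 × 4.046% = 7.93016%.
Position = $7,930,160 / 0.0793016 = $100,000,000.

$100,000,000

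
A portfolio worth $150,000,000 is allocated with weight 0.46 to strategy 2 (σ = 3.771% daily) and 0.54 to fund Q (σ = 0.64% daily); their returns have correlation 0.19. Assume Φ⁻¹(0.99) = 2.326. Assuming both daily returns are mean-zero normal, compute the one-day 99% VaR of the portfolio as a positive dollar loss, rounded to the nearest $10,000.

σ_p² = 0.46²·3.771² + 0.54²·0.64² + 2·0.19·0.46·0.54·3.771·0.64 = 3.3563 (%²).
σ_p = √3.3563 = 1.832%.
VaR = 2.326 × 1.832% = 4.261%; on $150,000,000 that is $6,391,500.

$6,390,000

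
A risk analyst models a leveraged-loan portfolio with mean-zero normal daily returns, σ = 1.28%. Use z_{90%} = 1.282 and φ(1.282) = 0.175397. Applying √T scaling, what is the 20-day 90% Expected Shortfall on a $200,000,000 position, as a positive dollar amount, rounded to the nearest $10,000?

$20,080,000

σ_{20d} = 1.28% × √20 = 5.724%.
ES multiplier = φ(z)/(1−α) = 0.175397/0.1 = 1.754.
ES = 5.724% × 1.754 = 10.040%; on $200,000,000: $20,080,000.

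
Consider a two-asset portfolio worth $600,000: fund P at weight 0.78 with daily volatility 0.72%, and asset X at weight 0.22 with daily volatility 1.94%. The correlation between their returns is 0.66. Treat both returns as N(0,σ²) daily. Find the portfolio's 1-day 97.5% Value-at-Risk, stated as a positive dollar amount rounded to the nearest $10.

σ_p² = 0.78²·0.72² + 0.22²·1.94² + 2·0.66·0.78·0.22·0.72·1.94 = 0.8139 (%²).
σ_p = √0.8139 = 0.902%.
At 97.5%, z = 1.960.
VaR = 1.960 × 0.902% = 1.768%; on $600,000 that is $10,608.

$10,610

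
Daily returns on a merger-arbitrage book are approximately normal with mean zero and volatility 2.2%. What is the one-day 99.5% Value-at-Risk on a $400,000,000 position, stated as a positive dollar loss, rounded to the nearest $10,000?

$22,670,000

At 99.5% one-sided, z = 2.576.
VaR = z·σ = 2.576 × 2.2% = 5.667%.
On $400,000,000: 0.05667 × $400,000,000 = $22,668,000.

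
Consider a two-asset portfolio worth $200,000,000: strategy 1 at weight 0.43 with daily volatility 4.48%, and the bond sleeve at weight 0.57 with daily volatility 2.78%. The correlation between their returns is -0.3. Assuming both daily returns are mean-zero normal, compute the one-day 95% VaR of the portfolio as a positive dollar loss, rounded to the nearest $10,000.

$6,890,000

σ_p² = 0.43²·4.48² + 0.57²·2.78² + 2·-0.3·0.43·0.57·4.48·2.78 = 4.3904 (%²).
σ_p = √4.3904 = 2.095%.
At 95%, z = 1.645.
VaR = 1.645 × 2.095% = 3.446%; on $200,000,000 that is $6,892,000.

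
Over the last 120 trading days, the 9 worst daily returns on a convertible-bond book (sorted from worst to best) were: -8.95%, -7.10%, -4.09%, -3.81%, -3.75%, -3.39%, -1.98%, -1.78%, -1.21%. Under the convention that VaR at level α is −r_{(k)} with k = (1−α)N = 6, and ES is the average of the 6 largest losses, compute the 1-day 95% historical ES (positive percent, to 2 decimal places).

5.18%

The 6 worst returns sum to -31.09%.
ES = −(-31.09%) / 6 = 5.1816…% ≈ 5.18%.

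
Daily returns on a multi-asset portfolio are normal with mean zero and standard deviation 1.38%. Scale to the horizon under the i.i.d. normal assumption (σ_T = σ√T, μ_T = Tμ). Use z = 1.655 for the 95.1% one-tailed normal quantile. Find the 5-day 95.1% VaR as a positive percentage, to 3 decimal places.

σ_{5d} = 1.38% × √5 = 3.086%.
VaR = 1.655 × 3.086% = 5.107%.

5.107%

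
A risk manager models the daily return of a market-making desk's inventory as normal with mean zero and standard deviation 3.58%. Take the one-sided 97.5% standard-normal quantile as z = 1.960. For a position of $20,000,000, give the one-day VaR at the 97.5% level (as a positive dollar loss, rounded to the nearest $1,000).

$1,403,000

VaR = z·σ = 1.960 × 3.58% = 7.017%.
On $20,000,000: 0.07017 × $20,000,000 = $1,403,400.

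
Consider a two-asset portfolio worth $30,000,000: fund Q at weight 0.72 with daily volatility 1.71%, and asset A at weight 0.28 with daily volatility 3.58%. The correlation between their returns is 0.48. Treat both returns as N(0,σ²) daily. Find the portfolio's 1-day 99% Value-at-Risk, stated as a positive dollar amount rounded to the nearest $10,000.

$1,340,000

σ_p² = 0.72²·1.71² + 0.28²·3.58² + 2·0.48·0.72·0.28·1.71·3.58 = 3.7054 (%²).
σ_p = √3.7054 = 1.925%.
At 99%, z = 2.326.
VaR = 2.326 × 1.925% = 4.478%; on $30,000,000 that is $1,343,400.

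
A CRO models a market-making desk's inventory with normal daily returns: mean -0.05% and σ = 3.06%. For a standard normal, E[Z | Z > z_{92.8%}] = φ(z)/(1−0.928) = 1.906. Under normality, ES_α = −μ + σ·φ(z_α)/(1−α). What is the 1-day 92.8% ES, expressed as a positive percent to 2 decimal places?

5.88%

ES = −(-0.05%) + 3.06% × 1.906 = 5.882%.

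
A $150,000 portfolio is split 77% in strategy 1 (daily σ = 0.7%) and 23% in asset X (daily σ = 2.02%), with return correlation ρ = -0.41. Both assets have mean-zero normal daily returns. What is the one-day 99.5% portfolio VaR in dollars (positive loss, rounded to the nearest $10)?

σ_p² = 0.77²·0.7² + 0.23²·2.02² + 2·-0.41·0.77·0.23·0.7·2.02 = 0.3010 (%²).
σ_p = √0.3010 = 0.549%.
At 99.5%, z = 2.576.
VaR = 2.576 × 0.549% = 1.414%; on $150,000 that is $2,121.

$2,120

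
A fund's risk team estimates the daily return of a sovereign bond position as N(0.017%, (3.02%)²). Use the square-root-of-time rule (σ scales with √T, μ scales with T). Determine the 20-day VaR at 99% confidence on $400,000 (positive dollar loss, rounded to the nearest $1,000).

At 99%, z = 2.326.
σ_{20d} = 3.02% × √20 = 13.506%; μ_{20d} = 20 × 0.017% = 0.340%.
VaR = −(0.340%) + 2.326 × 13.506% = 31.075%.
On $400,000: 0.31075 × $400,000 = $124,300.

$124,000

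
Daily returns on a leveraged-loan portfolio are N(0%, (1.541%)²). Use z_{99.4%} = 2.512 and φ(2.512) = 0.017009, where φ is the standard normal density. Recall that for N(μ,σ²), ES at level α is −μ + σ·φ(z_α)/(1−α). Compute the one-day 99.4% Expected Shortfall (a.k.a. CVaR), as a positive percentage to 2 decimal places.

4.37%

Tail multiplier: φ(z)/(1−α) = 0.017009 / 0.006 = 2.835.
ES = 1.541% × 2.835 = 4.369%.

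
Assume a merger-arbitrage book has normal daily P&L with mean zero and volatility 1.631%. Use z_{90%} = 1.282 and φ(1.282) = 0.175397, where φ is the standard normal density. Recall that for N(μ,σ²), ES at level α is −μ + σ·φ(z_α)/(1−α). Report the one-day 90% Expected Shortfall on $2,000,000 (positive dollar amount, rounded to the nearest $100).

$57,200

Tail multiplier: φ(z)/(1−α) = 0.175397 / 0.1 = 1.754.
ES = 1.631% × 1.754 = 2.861%.
On $2,000,000: 0.02861 × $2,000,000 = $57,220.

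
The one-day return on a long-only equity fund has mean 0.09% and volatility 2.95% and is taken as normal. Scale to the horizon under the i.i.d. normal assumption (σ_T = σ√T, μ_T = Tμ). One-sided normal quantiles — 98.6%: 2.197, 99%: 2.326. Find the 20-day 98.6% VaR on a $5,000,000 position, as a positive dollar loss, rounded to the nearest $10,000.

σ_{20d} = 2.95% × √20 = 13.193%; μ_{20d} = 20 × 0.09% = 1.800%.
VaR = −(1.800%) + 2.197 × 13.193% = 27.185%.
On $5,000,000: 0.27185 × $5,000,000 = $1,359,250.

$1,360,000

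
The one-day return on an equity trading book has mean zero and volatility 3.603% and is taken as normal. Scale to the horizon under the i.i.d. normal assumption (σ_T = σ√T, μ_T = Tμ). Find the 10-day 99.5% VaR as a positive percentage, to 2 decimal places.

29.35%

At 99.5%, z = 2.576.
σ_{10d} = 3.603% × √10 = 11.394%.
VaR = 2.576 × 11.394% = 29.351%.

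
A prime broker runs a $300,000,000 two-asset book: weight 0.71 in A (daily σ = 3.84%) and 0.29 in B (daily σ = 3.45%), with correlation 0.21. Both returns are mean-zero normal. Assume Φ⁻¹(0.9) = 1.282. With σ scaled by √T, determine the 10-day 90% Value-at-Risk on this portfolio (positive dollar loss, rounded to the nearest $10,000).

$37,640,000

σ_p = √(0.71²·3.84² + 0.29²·3.45² + 2·0.21·0.71·0.29·3.84·3.45) = 3.095%.
σ_{10d} = 3.095% × √10 = 9.787%.
VaR = 1.282 × 9.787% = 12.547%; on $300,000,000 that is $37,641,000.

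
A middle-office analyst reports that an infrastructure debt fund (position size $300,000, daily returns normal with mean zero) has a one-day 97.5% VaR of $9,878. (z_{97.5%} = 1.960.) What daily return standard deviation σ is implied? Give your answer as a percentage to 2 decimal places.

1.68%

VaR as a fraction: $9,878 / $300,000 = 3.293%.
σ = VaR / z = 3.293% / 1.960 = 1.680%.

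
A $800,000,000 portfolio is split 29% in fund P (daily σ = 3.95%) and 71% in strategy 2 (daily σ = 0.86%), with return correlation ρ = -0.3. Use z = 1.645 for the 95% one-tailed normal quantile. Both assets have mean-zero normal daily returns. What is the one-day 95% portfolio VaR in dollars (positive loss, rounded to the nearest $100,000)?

σ_p² = 0.29²·3.95² + 0.71²·0.86² + 2·-0.3·0.29·0.71·3.95·0.86 = 1.2653 (%²).
σ_p = √1.2653 = 1.125%.
VaR = 1.645 × 1.125% = 1.851%; on $800,000,000 that is $14,808,000.

$14,800,000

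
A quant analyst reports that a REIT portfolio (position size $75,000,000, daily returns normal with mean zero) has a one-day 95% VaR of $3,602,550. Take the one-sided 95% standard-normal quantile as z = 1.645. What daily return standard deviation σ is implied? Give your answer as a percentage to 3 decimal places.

VaR as a fraction: $3,602,550 / $75,000,000 = 4.803%.
σ = VaR / z = 4.803% / 1.645 = 2.920%.

2.920%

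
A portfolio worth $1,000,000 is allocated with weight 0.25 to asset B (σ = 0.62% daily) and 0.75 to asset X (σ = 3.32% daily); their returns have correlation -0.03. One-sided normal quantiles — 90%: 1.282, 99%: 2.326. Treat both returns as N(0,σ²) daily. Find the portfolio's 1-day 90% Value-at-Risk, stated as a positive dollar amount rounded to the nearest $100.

σ_p² = 0.25²·0.62² + 0.75²·3.32² + 2·-0.03·0.25·0.75·0.62·3.32 = 6.2010 (%²).
σ_p = √6.2010 = 2.490%.
VaR = 1.282 × 2.490% = 3.192%; on $1,000,000 that is $31,920.

$31,900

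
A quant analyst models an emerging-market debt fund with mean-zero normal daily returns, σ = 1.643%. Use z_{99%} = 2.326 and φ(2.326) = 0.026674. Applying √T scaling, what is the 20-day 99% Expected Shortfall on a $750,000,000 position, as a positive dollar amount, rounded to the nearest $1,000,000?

$147,000,000

σ_{20d} = 1.643% × √20 = 7.348%.
ES multiplier = φ(z)/(1−α) = 0.026674/0.01 = 2.667.
ES = 7.348% × 2.667 = 19.597%; on $750,000,000: $146,977,500.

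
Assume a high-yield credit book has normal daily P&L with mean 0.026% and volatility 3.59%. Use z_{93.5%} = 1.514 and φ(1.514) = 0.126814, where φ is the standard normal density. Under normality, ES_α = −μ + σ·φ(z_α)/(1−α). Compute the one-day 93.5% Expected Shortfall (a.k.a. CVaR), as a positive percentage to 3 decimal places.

Tail multiplier: φ(z)/(1−α) = 0.126814 / 0.065 = 1.951.
ES = −(0.026%) + 3.59% × 1.951 = 6.978%.

6.978%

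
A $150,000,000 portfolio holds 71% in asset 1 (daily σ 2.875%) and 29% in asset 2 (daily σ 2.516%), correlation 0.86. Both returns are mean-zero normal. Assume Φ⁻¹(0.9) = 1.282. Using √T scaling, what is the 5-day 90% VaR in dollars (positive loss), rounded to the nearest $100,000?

σ_p = √(0.71²·2.875² + 0.29²·2.516² + 2·0.86·0.71·0.29·2.875·2.516) = 2.695%.
σ_{5d} = 2.695% × √5 = 6.026%.
VaR = 1.282 × 6.026% = 7.725%; on $150,000,000 that is $11,587,500.

$11,600,000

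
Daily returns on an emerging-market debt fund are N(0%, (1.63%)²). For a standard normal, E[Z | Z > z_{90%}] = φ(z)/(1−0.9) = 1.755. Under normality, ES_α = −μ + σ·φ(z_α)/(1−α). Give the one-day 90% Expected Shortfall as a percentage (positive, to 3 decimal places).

ES = 1.63% × 1.755 = 2.861%.

2.861%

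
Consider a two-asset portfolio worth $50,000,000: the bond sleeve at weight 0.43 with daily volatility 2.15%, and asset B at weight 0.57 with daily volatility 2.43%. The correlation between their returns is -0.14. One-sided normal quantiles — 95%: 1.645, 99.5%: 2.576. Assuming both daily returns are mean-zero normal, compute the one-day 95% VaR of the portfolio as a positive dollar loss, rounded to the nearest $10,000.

σ_p² = 0.43²·2.15² + 0.57²·2.43² + 2·-0.14·0.43·0.57·2.15·2.43 = 2.4147 (%²).
σ_p = √2.4147 = 1.554%.
VaR = 1.645 × 1.554% = 2.556%; on $50,000,000 that is $1,278,000.

$1,280,000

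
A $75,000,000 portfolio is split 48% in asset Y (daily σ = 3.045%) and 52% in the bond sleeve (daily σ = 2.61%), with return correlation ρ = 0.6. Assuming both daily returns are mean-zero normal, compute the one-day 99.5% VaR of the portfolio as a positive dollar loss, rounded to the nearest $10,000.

σ_p² = 0.48²·3.045² + 0.52²·2.61² + 2·0.6·0.48·0.52·3.045·2.61 = 6.3587 (%²).
σ_p = √6.3587 = 2.522%.
At 99.5%, z = 2.576.
VaR = 2.576 × 2.522% = 6.497%; on $75,000,000 that is $4,872,750.

$4,870,000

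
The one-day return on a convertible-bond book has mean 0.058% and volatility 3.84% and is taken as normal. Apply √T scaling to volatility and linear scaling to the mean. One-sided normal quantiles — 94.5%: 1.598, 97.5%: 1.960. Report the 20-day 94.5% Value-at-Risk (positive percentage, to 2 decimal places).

σ_{20d} = 3.84% × √20 = 17.173%; μ_{20d} = 20 × 0.058% = 1.160%.
VaR = −(1.160%) + 1.598 × 17.173% = 26.282%.

26.28%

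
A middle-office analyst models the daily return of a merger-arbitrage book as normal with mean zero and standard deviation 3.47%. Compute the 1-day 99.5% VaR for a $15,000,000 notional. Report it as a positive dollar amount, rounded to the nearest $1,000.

$1,341,000

At 99.5% one-sided, z = 2.576.
VaR = z·σ = 2.576 × 3.47% = 8.939%.
On $15,000,000: 0.08939 × $15,000,000 = $1,340,850.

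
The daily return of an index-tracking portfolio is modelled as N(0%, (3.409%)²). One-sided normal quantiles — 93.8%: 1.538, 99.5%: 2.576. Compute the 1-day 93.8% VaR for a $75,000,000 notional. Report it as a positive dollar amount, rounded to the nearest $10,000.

VaR = z·σ = 1.538 × 3.409% = 5.243%.
On $75,000,000: 0.05243 × $75,000,000 = $3,932,250.

$3,930,000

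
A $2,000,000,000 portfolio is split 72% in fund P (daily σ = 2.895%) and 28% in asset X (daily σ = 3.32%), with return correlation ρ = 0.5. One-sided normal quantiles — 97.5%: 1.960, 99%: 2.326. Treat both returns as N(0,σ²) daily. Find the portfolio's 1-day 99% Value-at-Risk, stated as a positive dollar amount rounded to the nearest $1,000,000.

$124,000,000

σ_p² = 0.72²·2.895² + 0.28²·3.32² + 2·0.5·0.72·0.28·2.895·3.32 = 7.1465 (%²).
σ_p = √7.1465 = 2.673%.
VaR = 2.326 × 2.673% = 6.217%; on $2,000,000,000 that is $124,340,000.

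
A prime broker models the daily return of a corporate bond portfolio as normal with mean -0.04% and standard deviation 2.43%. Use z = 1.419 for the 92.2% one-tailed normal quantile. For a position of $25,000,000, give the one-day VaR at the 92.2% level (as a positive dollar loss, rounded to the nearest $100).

VaR = −μ + z·σ = −(-0.04%) + 1.419 × 2.43% = 3.488%.
On $25,000,000: 0.03488 × $25,000,000 = $872,000.

$872,000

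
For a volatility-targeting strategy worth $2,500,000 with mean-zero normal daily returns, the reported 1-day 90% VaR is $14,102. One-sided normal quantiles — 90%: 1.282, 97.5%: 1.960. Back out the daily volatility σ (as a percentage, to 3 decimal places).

VaR as a fraction: $14,102 / $2,500,000 = 0.564%.
σ = VaR / z = 0.564% / 1.282 = 0.440%.

0.440%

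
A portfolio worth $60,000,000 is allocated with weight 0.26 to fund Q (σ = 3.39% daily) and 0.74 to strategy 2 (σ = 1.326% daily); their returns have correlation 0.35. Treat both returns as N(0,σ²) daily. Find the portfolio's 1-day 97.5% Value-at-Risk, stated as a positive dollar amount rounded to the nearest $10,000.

$1,800,000

σ_p² = 0.26²·3.39² + 0.74²·1.326² + 2·0.35·0.26·0.74·3.39·1.326 = 2.3451 (%²).
σ_p = √2.3451 = 1.531%.
At 97.5%, z = 1.960.
VaR = 1.960 × 1.531% = 3.001%; on $60,000,000 that is $1,800,600.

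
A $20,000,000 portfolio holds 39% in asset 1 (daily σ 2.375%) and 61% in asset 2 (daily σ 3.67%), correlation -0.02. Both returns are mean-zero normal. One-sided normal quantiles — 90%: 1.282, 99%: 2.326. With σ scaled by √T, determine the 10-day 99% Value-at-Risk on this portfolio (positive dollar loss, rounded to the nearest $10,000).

$3,540,000

σ_p = √(0.39²·2.375² + 0.61²·3.67² + 2·-0.02·0.39·0.61·2.375·3.67) = 2.406%.
σ_{10d} = 2.406% × √10 = 7.608%.
VaR = 2.326 × 7.608% = 17.696%; on $20,000,000 that is $3,539,200.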